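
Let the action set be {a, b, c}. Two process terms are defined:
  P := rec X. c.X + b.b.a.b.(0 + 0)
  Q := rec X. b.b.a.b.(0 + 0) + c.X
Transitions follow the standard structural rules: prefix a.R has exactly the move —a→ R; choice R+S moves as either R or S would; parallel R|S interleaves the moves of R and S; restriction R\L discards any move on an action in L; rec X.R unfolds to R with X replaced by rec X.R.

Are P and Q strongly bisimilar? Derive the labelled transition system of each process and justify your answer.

YES

P's transition system — 5 states:
  m0 = rec X. c.X + b.b.a.b.(0 + 0) ⊢ =b=> m1, =c=> m0
  m1 = b.a.b.(0 + 0) ⊢ =b=> m2
  m2 = a.b.(0 + 0) ⊢ =a=> m3
  m3 = b.(0 + 0) ⊢ =b=> m4
  m4 = 0 + 0 ⊢ (no moves)
Q's transition system — 5 states:
  n0 = rec X. b.b.a.b.(0 + 0) + c.X ⊢ =b=> n1, =c=> n0
  n1 = b.a.b.(0 + 0) ⊢ =b=> n2
  n2 = a.b.(0 + 0) ⊢ =a=> n3
  n3 = b.(0 + 0) ⊢ =b=> n4
  n4 = 0 + 0 ⊢ (no moves)
Bisimilarity quotient blocks:
  B0 = {m0, n0}
  B1 = {m1, n1}
  B2 = {m2, n2}
  B3 = {m3, n3}
  B4 = {m4, n4}
m0 ∈ B0, n0 ∈ B0 → same block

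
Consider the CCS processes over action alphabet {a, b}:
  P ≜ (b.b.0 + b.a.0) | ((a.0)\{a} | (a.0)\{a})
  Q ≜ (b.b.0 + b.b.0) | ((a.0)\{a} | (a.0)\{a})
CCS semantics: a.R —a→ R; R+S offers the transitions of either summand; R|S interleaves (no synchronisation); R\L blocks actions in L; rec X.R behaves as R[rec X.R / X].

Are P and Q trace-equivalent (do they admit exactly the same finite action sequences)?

traces(P) ≠ traces(Q) — witness ⟨ba⟩

LTS(P): 4 reachable states
  s0 = (b.b.0 + b.a.0) | ((a.0)\{a} | (a.0)\{a}) :: -b-> s1, -b-> s2
  s1 = a.0 | ((a.0)\{a} | (a.0)\{a}) :: -a-> s3
  s2 = b.0 | ((a.0)\{a} | (a.0)\{a}) :: -b-> s3
  s3 = 0 | ((a.0)\{a} | (a.0)\{a}) :: (no moves)
LTS(Q): 3 reachable states
  t0 = (b.b.0 + b.b.0) | ((a.0)\{a} | (a.0)\{a}) :: -b-> t1
  t1 = b.0 | ((a.0)\{a} | (a.0)\{a}) :: -b-> t2
  t2 = 0 | ((a.0)\{a} | (a.0)\{a}) :: (no moves)
Executing ba from P (initial set {s0}):
  step 1 (b): {s1, s2}
  step 2 (a): {s3}
  — P admits the full trace.
Executing ba from Q (initial set {t0}):
  step 1 (b): {t1}
  step 2 (a): no successor for Q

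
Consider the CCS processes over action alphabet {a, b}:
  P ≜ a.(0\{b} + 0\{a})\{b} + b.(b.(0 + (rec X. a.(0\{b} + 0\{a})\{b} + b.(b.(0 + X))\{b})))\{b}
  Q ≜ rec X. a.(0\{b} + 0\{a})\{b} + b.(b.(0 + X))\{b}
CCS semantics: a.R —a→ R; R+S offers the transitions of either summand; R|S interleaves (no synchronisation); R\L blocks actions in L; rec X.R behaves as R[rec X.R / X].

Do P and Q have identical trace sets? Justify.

LTS(P): 3 reachable states
  u0 = a.(0\{b} + 0\{a})\{b} + b.(b.(0 + (rec X. a.(0\{b} + 0\{a})\{b} + b.(b.(0 + X))\{b})))\{b} ⊢ --a--▸ u1, --b--▸ u2
  u1 = (0\{b} + 0\{a})\{b} ⊢ ∅
  u2 = (b.(0 + (rec X. a.(0\{b} + 0\{a})\{b} + b.(b.(0 + X))\{b})))\{b} ⊢ ∅
LTS(Q): 3 reachable states
  v0 = rec X. a.(0\{b} + 0\{a})\{b} + b.(b.(0 + X))\{b} ⊢ --a--▸ v1, --b--▸ v2
  v1 = (0\{b} + 0\{a})\{b} ⊢ ∅
  v2 = (b.(0 + (rec X. a.(0\{b} + 0\{a})\{b} + b.(b.(0 + X))\{b})))\{b} ⊢ ∅
Coarsest stable partition (strong bisimilarity classes):
  B0 = {u0, v0}
  B1 = {u1, u2, v1, v2}
u0 ∈ B0, v0 ∈ B0 → same block
Bisimilar ⇒ trace-equivalent.

traces(P) = traces(Q)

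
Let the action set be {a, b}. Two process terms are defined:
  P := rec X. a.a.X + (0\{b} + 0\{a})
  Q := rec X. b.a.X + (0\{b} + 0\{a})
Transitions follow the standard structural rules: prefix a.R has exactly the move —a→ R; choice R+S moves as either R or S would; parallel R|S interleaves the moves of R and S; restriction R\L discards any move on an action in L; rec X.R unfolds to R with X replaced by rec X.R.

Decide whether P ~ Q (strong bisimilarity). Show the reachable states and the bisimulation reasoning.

P's transition system — 2 states:
  s0 = rec X. a.a.X + (0\{b} + 0\{a}) has moves =a=> s1
  s1 = a.(rec X. a.a.X + (0\{b} + 0\{a})) has moves =a=> s0
Q's transition system — 2 states:
  t0 = rec X. b.a.X + (0\{b} + 0\{a}) has moves =b=> t1
  t1 = a.(rec X. b.a.X + (0\{b} + 0\{a})) has moves =a=> t0
Bisimilarity quotient blocks:
  B0 = {s0, s1}
  B1 = {t0}
  B2 = {t1}
s0 ∈ B0, t0 ∈ B1 → different blocks

NO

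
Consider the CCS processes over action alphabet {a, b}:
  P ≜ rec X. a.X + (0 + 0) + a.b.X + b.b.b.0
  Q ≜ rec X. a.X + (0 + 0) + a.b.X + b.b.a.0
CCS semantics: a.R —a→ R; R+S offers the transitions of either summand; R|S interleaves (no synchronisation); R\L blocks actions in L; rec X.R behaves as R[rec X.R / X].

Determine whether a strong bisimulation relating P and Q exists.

not bisimilar

LTS(P): 5 reachable states
  u0 = rec X. a.X + (0 + 0) + a.b.X + b.b.b.0 → --a--▸ u0, --a--▸ u1, --b--▸ u2
  u1 = b.(rec X. a.X + (0 + 0) + a.b.X + b.b.b.0) → --b--▸ u0
  u2 = b.b.0 → --b--▸ u3
  u3 = b.0 → --b--▸ u4
  u4 = 0 → ·
LTS(Q): 5 reachable states
  v0 = rec X. a.X + (0 + 0) + a.b.X + b.b.a.0 → --a--▸ v0, --a--▸ v1, --b--▸ v2
  v1 = b.(rec X. a.X + (0 + 0) + a.b.X + b.b.a.0) → --b--▸ v0
  v2 = b.a.0 → --b--▸ v3
  v3 = a.0 → --a--▸ v4
  v4 = 0 → ·
Bisimilarity quotient blocks:
  B0 = {u0}
  B1 = {u2}
  B2 = {u3}
  B3 = {u4, v4}
  B4 = {u1}
  B5 = {v0}
  B6 = {v2}
  B7 = {v3}
  B8 = {v1}
u0 ∈ B0, v0 ∈ B5 → different blocks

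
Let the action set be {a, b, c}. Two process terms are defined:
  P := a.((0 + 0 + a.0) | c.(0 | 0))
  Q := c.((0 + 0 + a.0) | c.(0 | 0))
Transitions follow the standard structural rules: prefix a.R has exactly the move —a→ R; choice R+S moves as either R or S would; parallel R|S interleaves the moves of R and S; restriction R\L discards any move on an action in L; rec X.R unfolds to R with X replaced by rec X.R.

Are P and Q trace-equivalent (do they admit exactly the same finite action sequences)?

NO — witness ⟨a⟩

P's transition system — 5 states:
  p0 = a.((0 + 0 + a.0) | c.(0 | 0)) :: —a→ p1
  p1 = (0 + 0 + a.0) | c.(0 | 0) :: —a→ p2, —c→ p3
  p2 = 0 | c.(0 | 0) :: —c→ p4
  p3 = (0 + 0 + a.0) | (0 | 0) :: —a→ p4
  p4 = 0 | (0 | 0) :: ·
Q's transition system — 5 states:
  q0 = c.((0 + 0 + a.0) | c.(0 | 0)) :: —c→ q1
  q1 = (0 + 0 + a.0) | c.(0 | 0) :: —a→ q2, —c→ q3
  q2 = 0 | c.(0 | 0) :: —c→ q4
  q3 = (0 + 0 + a.0) | (0 | 0) :: —a→ q4
  q4 = 0 | (0 | 0) :: ·
Trace ⟨a⟩ through P, begin at {p0}:
  after a @ step 1: {p1}
  — P admits the full trace.
Trace ⟨a⟩ through Q, begin at {q0}:
  after a @ step 1: ∅ (Q stuck)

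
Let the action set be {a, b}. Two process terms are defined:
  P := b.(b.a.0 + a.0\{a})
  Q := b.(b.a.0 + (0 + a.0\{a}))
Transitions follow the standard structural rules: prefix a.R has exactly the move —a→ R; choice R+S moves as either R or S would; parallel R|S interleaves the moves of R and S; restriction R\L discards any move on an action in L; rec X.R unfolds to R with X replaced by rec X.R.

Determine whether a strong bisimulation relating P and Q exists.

P's transition system — 5 states:
  m0 = b.(b.a.0 + a.0\{a}) has moves -b-> m1
  m1 = b.a.0 + a.0\{a} has moves -a-> m2, -b-> m3
  m2 = 0\{a} has moves stopped
  m3 = a.0 has moves -a-> m4
  m4 = 0 has moves stopped
Q's transition system — 5 states:
  n0 = b.(b.a.0 + (0 + a.0\{a})) has moves -b-> n1
  n1 = b.a.0 + (0 + a.0\{a}) has moves -a-> n2, -b-> n3
  n2 = 0\{a} has moves stopped
  n3 = a.0 has moves -a-> n4
  n4 = 0 has moves stopped
Partition-refinement fixed point:
  B0 = {m0, n0}
  B1 = {m1, n1}
  B2 = {m3, n3}
  B3 = {m2, m4, n2, n4}
m0 ∈ B0, n0 ∈ B0 → same block

YES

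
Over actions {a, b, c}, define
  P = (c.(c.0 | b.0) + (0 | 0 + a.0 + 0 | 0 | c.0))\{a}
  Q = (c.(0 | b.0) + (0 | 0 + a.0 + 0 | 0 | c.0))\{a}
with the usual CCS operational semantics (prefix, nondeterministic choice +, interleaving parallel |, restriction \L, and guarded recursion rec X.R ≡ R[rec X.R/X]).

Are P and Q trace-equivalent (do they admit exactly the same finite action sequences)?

P's transition system — 6 states:
  m0 = (c.(c.0 | b.0) + (0 | 0 + a.0 + 0 | 0 | c.0))\{a} ⊢ -c-> m1, -c-> m2
  m1 = (0 | 0 | 0)\{a} ⊢ stopped
  m2 = (c.0 | b.0)\{a} ⊢ -b-> m3, -c-> m4
  m3 = (c.0 | 0)\{a} ⊢ -c-> m5
  m4 = (0 | b.0)\{a} ⊢ -b-> m5
  m5 = (0 | 0)\{a} ⊢ stopped
Q's transition system — 4 states:
  n0 = (c.(0 | b.0) + (0 | 0 + a.0 + 0 | 0 | c.0))\{a} ⊢ -c-> n1, -c-> n2
  n1 = (0 | 0 | 0)\{a} ⊢ stopped
  n2 = (0 | b.0)\{a} ⊢ -b-> n3
  n3 = (0 | 0)\{a} ⊢ stopped
Executing cc from P (initial set {m0}):
  after c @ step 1: {m1, m2}
  after c @ step 2: {m4}
  P completes σ.
Executing cc from Q (initial set {n0}):
  after c @ step 1: {n1, n2}
  after c @ step 2: no successor for Q

NO — witness ⟨cc⟩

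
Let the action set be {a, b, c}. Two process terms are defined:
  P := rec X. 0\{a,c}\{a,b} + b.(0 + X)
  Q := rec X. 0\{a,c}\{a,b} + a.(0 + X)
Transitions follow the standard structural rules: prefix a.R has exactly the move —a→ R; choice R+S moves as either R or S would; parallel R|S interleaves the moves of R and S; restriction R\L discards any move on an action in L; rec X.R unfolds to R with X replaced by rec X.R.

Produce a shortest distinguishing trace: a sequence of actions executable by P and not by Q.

LTS(P): 2 reachable states
  s0 = rec X. 0\{a,c}\{a,b} + b.(0 + X) has moves -b-> s1
  s1 = 0 + (rec X. 0\{a,c}\{a,b} + b.(0 + X)) has moves -b-> s1
LTS(Q): 2 reachable states
  t0 = rec X. 0\{a,c}\{a,b} + a.(0 + X) has moves -a-> t1
  t1 = 0 + (rec X. 0\{a,c}\{a,b} + a.(0 + X)) has moves -a-> t1
Run σ = ⟨b⟩ on P: start {s0}
  after b @ step 1: {s1}
  P completes σ.
Run σ = ⟨b⟩ on Q: start {t0}
  after b @ step 1: ∅ (Q stuck)

b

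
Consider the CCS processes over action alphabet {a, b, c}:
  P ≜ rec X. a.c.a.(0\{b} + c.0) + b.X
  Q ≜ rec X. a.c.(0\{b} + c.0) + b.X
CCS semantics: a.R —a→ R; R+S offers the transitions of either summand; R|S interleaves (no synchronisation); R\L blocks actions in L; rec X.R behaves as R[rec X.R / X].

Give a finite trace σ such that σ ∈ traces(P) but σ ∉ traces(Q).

LTS(P): 5 reachable states
  s0 = rec X. a.c.a.(0\{b} + c.0) + b.X :: -a-> s1, -b-> s0
  s1 = c.a.(0\{b} + c.0) :: -c-> s2
  s2 = a.(0\{b} + c.0) :: -a-> s3
  s3 = 0\{b} + c.0 :: -c-> s4
  s4 = 0 :: (no moves)
LTS(Q): 4 reachable states
  t0 = rec X. a.c.(0\{b} + c.0) + b.X :: -a-> t1, -b-> t0
  t1 = c.(0\{b} + c.0) :: -c-> t2
  t2 = 0\{b} + c.0 :: -c-> t3
  t3 = 0 :: (no moves)
Executing aca from P (initial set {s0}):
  after a @ step 1: {s1}
  after c @ step 2: {s2}
  after a @ step 3: {s3}
  ✓ P
Executing aca from Q (initial set {t0}):
  after a @ step 1: {t1}
  after c @ step 2: {t2}
  after a @ step 3: ∅  — Q cannot continue

aca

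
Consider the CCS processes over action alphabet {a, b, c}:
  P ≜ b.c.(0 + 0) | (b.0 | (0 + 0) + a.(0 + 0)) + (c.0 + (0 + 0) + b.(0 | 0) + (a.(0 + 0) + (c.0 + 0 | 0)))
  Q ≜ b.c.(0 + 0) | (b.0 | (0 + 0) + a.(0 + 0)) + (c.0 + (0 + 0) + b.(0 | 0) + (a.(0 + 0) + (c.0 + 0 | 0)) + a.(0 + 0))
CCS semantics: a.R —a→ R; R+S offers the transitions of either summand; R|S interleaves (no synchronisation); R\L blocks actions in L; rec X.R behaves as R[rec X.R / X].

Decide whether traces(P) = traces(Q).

P's transition system — 12 states:
  p0 = b.c.(0 + 0) | (b.0 | (0 + 0) + a.(0 + 0)) + (c.0 + (0 + 0) + b.(0 | 0) + (a.(0 + 0) + (c.0 + 0 | 0))) :: --a--▸ p1, --a--▸ p2, --b--▸ p3, --b--▸ p4, --b--▸ p5, --c--▸ p6
  p1 = 0 + 0 :: (no moves)
  p2 = b.c.(0 + 0) | (0 + 0) :: --b--▸ p7
  p3 = 0 | 0 :: (no moves)
  p4 = b.c.(0 + 0) | (0 | (0 + 0)) :: --b--▸ p8
  p5 = c.(0 + 0) | (b.0 | (0 + 0) + a.(0 + 0)) :: --a--▸ p7, --b--▸ p8, --c--▸ p9
  p6 = 0 :: (no moves)
  p7 = c.(0 + 0) | (0 + 0) :: --c--▸ p10
  p8 = c.(0 + 0) | (0 | (0 + 0)) :: --c--▸ p11
  p9 = (0 + 0) | (b.0 | (0 + 0) + a.(0 + 0)) :: --a--▸ p10, --b--▸ p11
  p10 = (0 + 0) | (0 + 0) :: (no moves)
  p11 = (0 + 0) | (0 | (0 + 0)) :: (no moves)
Q's transition system — 12 states:
  q0 = b.c.(0 + 0) | (b.0 | (0 + 0) + a.(0 + 0)) + (c.0 + (0 + 0) + b.(0 | 0) + (a.(0 + 0) + (c.0 + 0 | 0)) + a.(0 + 0)) :: --a--▸ q1, --a--▸ q2, --b--▸ q3, --b--▸ q4, --b--▸ q5, --c--▸ q6
  q1 = 0 + 0 :: (no moves)
  q2 = b.c.(0 + 0) | (0 + 0) :: --b--▸ q7
  q3 = 0 | 0 :: (no moves)
  q4 = b.c.(0 + 0) | (0 | (0 + 0)) :: --b--▸ q8
  q5 = c.(0 + 0) | (b.0 | (0 + 0) + a.(0 + 0)) :: --a--▸ q7, --b--▸ q8, --c--▸ q9
  q6 = 0 :: (no moves)
  q7 = c.(0 + 0) | (0 + 0) :: --c--▸ q10
  q8 = c.(0 + 0) | (0 | (0 + 0)) :: --c--▸ q11
  q9 = (0 + 0) | (b.0 | (0 + 0) + a.(0 + 0)) :: --a--▸ q10, --b--▸ q11
  q10 = (0 + 0) | (0 + 0) :: (no moves)
  q11 = (0 + 0) | (0 | (0 + 0)) :: (no moves)
Partition-refinement fixed point:
  B0 = {p0, q0}
  B1 = {p1, p10, p11, p3, p6, q1, q10, q11, q3, q6}
  B2 = {p2, p4, q2, q4}
  B3 = {p7, p8, q7, q8}
  B4 = {p5, q5}
  B5 = {p9, q9}
p0 ∈ B0, q0 ∈ B0 → same block
Bisimilar ⇒ trace-equivalent.

trace-equivalent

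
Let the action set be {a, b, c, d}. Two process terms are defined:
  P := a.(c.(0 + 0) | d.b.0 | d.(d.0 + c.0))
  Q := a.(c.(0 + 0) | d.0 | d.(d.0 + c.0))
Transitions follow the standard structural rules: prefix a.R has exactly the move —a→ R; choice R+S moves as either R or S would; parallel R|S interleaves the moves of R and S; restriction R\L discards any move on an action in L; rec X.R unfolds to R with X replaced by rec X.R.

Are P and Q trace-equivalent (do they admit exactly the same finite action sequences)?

P's transition system — 19 states:
  p0 = a.(c.(0 + 0) | d.b.0 | d.(d.0 + c.0)) has moves ··a··> p1
  p1 = c.(0 + 0) | d.b.0 | d.(d.0 + c.0) has moves ··c··> p2, ··d··> p3, ··d··> p4
  p2 = (0 + 0) | d.b.0 | d.(d.0 + c.0) has moves ··d··> p5, ··d··> p6
  p3 = c.(0 + 0) | b.0 | d.(d.0 + c.0) has moves ··b··> p7, ··c··> p5, ··d··> p8
  p4 = c.(0 + 0) | d.b.0 | (d.0 + c.0) has moves ··c··> p6, ··c··> p9, ··d··> p8, ··d··> p9
  p5 = (0 + 0) | b.0 | d.(d.0 + c.0) has moves ··b··> p10, ··d··> p11
  p6 = (0 + 0) | d.b.0 | (d.0 + c.0) has moves ··c··> p12, ··d··> p11, ··d··> p12
  p7 = c.(0 + 0) | 0 | d.(d.0 + c.0) has moves ··c··> p10, ··d··> p13
  p8 = c.(0 + 0) | b.0 | (d.0 + c.0) has moves ··b··> p13, ··c··> p11, ··c··> p14, ··d··> p14
  p9 = c.(0 + 0) | d.b.0 | 0 has moves ··c··> p12, ··d··> p14
  p10 = (0 + 0) | 0 | d.(d.0 + c.0) has moves ··d··> p15
  p11 = (0 + 0) | b.0 | (d.0 + c.0) has moves ··b··> p15, ··c··> p16, ··d··> p16
  p12 = (0 + 0) | d.b.0 | 0 has moves ··d··> p16
  p13 = c.(0 + 0) | 0 | (d.0 + c.0) has moves ··c··> p15, ··c··> p17, ··d··> p17
  p14 = c.(0 + 0) | b.0 | 0 has moves ··b··> p17, ··c··> p16
  p15 = (0 + 0) | 0 | (d.0 + c.0) has moves ··c··> p18, ··d··> p18
  p16 = (0 + 0) | b.0 | 0 has moves ··b··> p18
  p17 = c.(0 + 0) | 0 | 0 has moves ··c··> p18
  p18 = (0 + 0) | 0 | 0 has moves (no moves)
Q's transition system — 13 states:
  q0 = a.(c.(0 + 0) | d.0 | d.(d.0 + c.0)) has moves ··a··> q1
  q1 = c.(0 + 0) | d.0 | d.(d.0 + c.0) has moves ··c··> q2, ··d··> q3, ··d··> q4
  q2 = (0 + 0) | d.0 | d.(d.0 + c.0) has moves ··d··> q5, ··d··> q6
  q3 = c.(0 + 0) | 0 | d.(d.0 + c.0) has moves ··c··> q5, ··d··> q7
  q4 = c.(0 + 0) | d.0 | (d.0 + c.0) has moves ··c··> q6, ··c··> q8, ··d··> q7, ··d··> q8
  q5 = (0 + 0) | 0 | d.(d.0 + c.0) has moves ··d··> q9
  q6 = (0 + 0) | d.0 | (d.0 + c.0) has moves ··c··> q10, ··d··> q10, ··d··> q9
  q7 = c.(0 + 0) | 0 | (d.0 + c.0) has moves ··c··> q11, ··c··> q9, ··d··> q11
  q8 = c.(0 + 0) | d.0 | 0 has moves ··c··> q10, ··d··> q11
  q9 = (0 + 0) | 0 | (d.0 + c.0) has moves ··c··> q12, ··d··> q12
  q10 = (0 + 0) | d.0 | 0 has moves ··d··> q12
  q11 = c.(0 + 0) | 0 | 0 has moves ··c··> q12
  q12 = (0 + 0) | 0 | 0 has moves (no moves)
Run σ = ⟨adb⟩ on P: start {p0}
  [1] a ⇒ {p1}
  [2] d ⇒ {p3, p4}
  [3] b ⇒ {p7}
  ✓ P
Run σ = ⟨adb⟩ on Q: start {q0}
  [1] a ⇒ {q1}
  [2] d ⇒ {q3, q4}
  [3] b ⇒ ∅  — Q cannot continue

traces(P) ≠ traces(Q) — witness ⟨adb⟩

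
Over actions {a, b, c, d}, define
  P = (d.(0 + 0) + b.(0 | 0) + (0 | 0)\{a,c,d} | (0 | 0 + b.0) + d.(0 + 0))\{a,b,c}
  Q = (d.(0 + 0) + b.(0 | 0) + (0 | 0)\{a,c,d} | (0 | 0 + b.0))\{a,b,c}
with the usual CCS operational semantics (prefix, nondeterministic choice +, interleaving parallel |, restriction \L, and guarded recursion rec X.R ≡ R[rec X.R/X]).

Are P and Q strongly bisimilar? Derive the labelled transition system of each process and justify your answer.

Reachable graph of P (2 states):
  u0 = (d.(0 + 0) + b.(0 | 0) + (0 | 0)\{a,c,d} | (0 | 0 + b.0) + d.(0 + 0))\{a,b,c} :: ··d··> u1
  u1 = (0 + 0)\{a,b,c} :: ·
Reachable graph of Q (2 states):
  v0 = (d.(0 + 0) + b.(0 | 0) + (0 | 0)\{a,c,d} | (0 | 0 + b.0))\{a,b,c} :: ··d··> v1
  v1 = (0 + 0)\{a,b,c} :: ·
Partition-refinement fixed point:
  B0 = {u0, v0}
  B1 = {u1, v1}
u0 ∈ B0, v0 ∈ B0 → same block

bisimilar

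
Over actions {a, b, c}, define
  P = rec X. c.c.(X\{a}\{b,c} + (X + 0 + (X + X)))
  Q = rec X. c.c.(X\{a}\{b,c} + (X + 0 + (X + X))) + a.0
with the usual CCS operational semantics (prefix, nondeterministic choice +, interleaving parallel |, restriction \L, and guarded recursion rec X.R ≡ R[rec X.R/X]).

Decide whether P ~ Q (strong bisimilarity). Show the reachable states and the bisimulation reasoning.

LTS(P): 3 reachable states
  u0 = rec X. c.c.(X\{a}\{b,c} + (X + 0 + (X + X))) ⊢ —c→ u1
  u1 = c.((rec X. c.c.(X\{a}\{b,c} + (X + 0 + (X + X))))\{a}\{b,c} + ((rec X. c.c.(X\{a}\{b,c} + (X + 0 + (X + X)))) + 0 + ((rec X. c.c.(X\{a}\{b,c} + (X + 0 + (X + X)))) + (rec X. c.c.(X\{a}\{b,c} + (X + 0 + (X + X))))))) ⊢ —c→ u2
  u2 = (rec X. c.c.(X\{a}\{b,c} + (X + 0 + (X + X))))\{a}\{b,c} + ((rec X. c.c.(X\{a}\{b,c} + (X + 0 + (X + X)))) + 0 + ((rec X. c.c.(X\{a}\{b,c} + (X + 0 + (X + X)))) + (rec X. c.c.(X\{a}\{b,c} + (X + 0 + (X + X)))))) ⊢ —c→ u1
LTS(Q): 4 reachable states
  v0 = rec X. c.c.(X\{a}\{b,c} + (X + 0 + (X + X))) + a.0 ⊢ —a→ v1, —c→ v2
  v1 = 0 ⊢ ·
  v2 = c.((rec X. c.c.(X\{a}\{b,c} + (X + 0 + (X + X))) + a.0)\{a}\{b,c} + ((rec X. c.c.(X\{a}\{b,c} + (X + 0 + (X + X))) + a.0) + 0 + ((rec X. c.c.(X\{a}\{b,c} + (X + 0 + (X + X))) + a.0) + (rec X. c.c.(X\{a}\{b,c} + (X + 0 + (X + X))) + a.0)))) ⊢ —c→ v3
  v3 = (rec X. c.c.(X\{a}\{b,c} + (X + 0 + (X + X))) + a.0)\{a}\{b,c} + ((rec X. c.c.(X\{a}\{b,c} + (X + 0 + (X + X))) + a.0) + 0 + ((rec X. c.c.(X\{a}\{b,c} + (X + 0 + (X + X))) + a.0) + (rec X. c.c.(X\{a}\{b,c} + (X + 0 + (X + X))) + a.0))) ⊢ —a→ v1, —c→ v2
Bisimilarity quotient blocks:
  B0 = {u0, u1, u2}
  B1 = {v0, v3}
  B2 = {v1}
  B3 = {v2}
u0 ∈ B0, v0 ∈ B1 → different blocks

not bisimilar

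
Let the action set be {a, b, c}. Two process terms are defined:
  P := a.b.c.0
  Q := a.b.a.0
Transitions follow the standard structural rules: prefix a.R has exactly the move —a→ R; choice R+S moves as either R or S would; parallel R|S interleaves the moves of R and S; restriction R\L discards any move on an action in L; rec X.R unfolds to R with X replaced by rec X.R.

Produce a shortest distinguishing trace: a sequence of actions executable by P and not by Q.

P's transition system — 4 states:
  p0 = a.b.c.0 ⊢ =a=> p1
  p1 = b.c.0 ⊢ =b=> p2
  p2 = c.0 ⊢ =c=> p3
  p3 = 0 ⊢ ·
Q's transition system — 4 states:
  q0 = a.b.a.0 ⊢ =a=> q1
  q1 = b.a.0 ⊢ =b=> q2
  q2 = a.0 ⊢ =a=> q3
  q3 = 0 ⊢ ·
Trace ⟨abc⟩ through P, begin at {p0}:
  after a @ step 1: {p1}
  after b @ step 2: {p2}
  after c @ step 3: {p3}
  ✓ P
Trace ⟨abc⟩ through Q, begin at {q0}:
  after a @ step 1: {q1}
  after b @ step 2: {q2}
  after c @ step 3: ∅  — Q cannot continue

abc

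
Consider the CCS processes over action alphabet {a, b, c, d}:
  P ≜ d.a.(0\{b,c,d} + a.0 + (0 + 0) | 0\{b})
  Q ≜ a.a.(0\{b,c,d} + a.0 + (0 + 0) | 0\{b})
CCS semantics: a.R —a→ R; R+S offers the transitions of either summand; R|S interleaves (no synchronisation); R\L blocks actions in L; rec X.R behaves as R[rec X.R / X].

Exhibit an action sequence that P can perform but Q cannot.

Reachable graph of P (4 states):
  s0 = d.a.(0\{b,c,d} + a.0 + (0 + 0) | 0\{b}) has moves --d--▸ s1
  s1 = a.(0\{b,c,d} + a.0 + (0 + 0) | 0\{b}) has moves --a--▸ s2
  s2 = 0\{b,c,d} + a.0 + (0 + 0) | 0\{b} has moves --a--▸ s3
  s3 = 0 has moves deadlocked
Reachable graph of Q (4 states):
  t0 = a.a.(0\{b,c,d} + a.0 + (0 + 0) | 0\{b}) has moves --a--▸ t1
  t1 = a.(0\{b,c,d} + a.0 + (0 + 0) | 0\{b}) has moves --a--▸ t2
  t2 = 0\{b,c,d} + a.0 + (0 + 0) | 0\{b} has moves --a--▸ t3
  t3 = 0 has moves deadlocked
Run σ = ⟨d⟩ on P: start {s0}
  step 1 (d): {s1}
  P completes σ.
Run σ = ⟨d⟩ on Q: start {t0}
  step 1 (d): ∅ (Q stuck)

d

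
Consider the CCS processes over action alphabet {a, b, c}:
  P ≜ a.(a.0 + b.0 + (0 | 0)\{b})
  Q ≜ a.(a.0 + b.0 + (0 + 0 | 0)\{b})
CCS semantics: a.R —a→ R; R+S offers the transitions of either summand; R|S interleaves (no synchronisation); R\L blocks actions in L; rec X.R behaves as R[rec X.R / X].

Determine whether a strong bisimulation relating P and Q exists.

bisimilar

Reachable graph of P (3 states):
  u0 = a.(a.0 + b.0 + (0 | 0)\{b}) → --a--▸ u1
  u1 = a.0 + b.0 + (0 | 0)\{b} → --a--▸ u2, --b--▸ u2
  u2 = 0 → ∅
Reachable graph of Q (3 states):
  v0 = a.(a.0 + b.0 + (0 + 0 | 0)\{b}) → --a--▸ v1
  v1 = a.0 + b.0 + (0 + 0 | 0)\{b} → --a--▸ v2, --b--▸ v2
  v2 = 0 → ∅
Bisimilarity quotient blocks:
  B0 = {u0, v0}
  B1 = {u1, v1}
  B2 = {u2, v2}
u0 ∈ B0, v0 ∈ B0 → same block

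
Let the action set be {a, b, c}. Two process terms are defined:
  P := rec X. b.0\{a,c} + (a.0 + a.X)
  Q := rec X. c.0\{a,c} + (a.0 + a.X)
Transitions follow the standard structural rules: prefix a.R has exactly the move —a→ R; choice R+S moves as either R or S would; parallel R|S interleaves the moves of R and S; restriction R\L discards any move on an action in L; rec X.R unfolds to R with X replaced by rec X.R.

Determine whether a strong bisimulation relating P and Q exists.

NO

LTS(P): 3 reachable states
  u0 = rec X. b.0\{a,c} + (a.0 + a.X) → ··a··> u0, ··a··> u1, ··b··> u2
  u1 = 0 → deadlocked
  u2 = 0\{a,c} → deadlocked
LTS(Q): 3 reachable states
  v0 = rec X. c.0\{a,c} + (a.0 + a.X) → ··a··> v0, ··a··> v1, ··c··> v2
  v1 = 0 → deadlocked
  v2 = 0\{a,c} → deadlocked
Partition-refinement fixed point:
  B0 = {u0}
  B1 = {u1, u2, v1, v2}
  B2 = {v0}
u0 ∈ B0, v0 ∈ B2 → different blocks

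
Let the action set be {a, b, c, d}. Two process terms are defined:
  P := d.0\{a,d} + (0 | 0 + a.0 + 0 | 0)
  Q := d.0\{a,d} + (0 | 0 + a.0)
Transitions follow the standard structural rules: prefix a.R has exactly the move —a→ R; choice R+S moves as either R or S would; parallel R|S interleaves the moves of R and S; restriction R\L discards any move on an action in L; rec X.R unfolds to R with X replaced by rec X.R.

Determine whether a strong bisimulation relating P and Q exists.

LTS(P): 3 reachable states
  m0 = d.0\{a,d} + (0 | 0 + a.0 + 0 | 0) has moves -a-> m1, -d-> m2
  m1 = 0 has moves deadlocked
  m2 = 0\{a,d} has moves deadlocked
LTS(Q): 3 reachable states
  n0 = d.0\{a,d} + (0 | 0 + a.0) has moves -a-> n1, -d-> n2
  n1 = 0 has moves deadlocked
  n2 = 0\{a,d} has moves deadlocked
Partition-refinement fixed point:
  B0 = {m0, n0}
  B1 = {m1, m2, n1, n2}
m0 ∈ B0, n0 ∈ B0 → same block

P ~ Q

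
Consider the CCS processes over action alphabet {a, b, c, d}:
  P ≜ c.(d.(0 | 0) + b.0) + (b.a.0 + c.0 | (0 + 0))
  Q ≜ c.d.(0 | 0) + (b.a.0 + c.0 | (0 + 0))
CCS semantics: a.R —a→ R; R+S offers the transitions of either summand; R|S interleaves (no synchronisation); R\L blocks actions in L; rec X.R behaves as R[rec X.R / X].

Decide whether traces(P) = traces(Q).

NO — witness ⟨cb⟩

LTS(P): 6 reachable states
  s0 = c.(d.(0 | 0) + b.0) + (b.a.0 + c.0 | (0 + 0)) has moves ··b··> s1, ··c··> s2, ··c··> s3
  s1 = a.0 has moves ··a··> s4
  s2 = 0 | (0 + 0) has moves ·
  s3 = d.(0 | 0) + b.0 has moves ··b··> s4, ··d··> s5
  s4 = 0 has moves ·
  s5 = 0 | 0 has moves ·
LTS(Q): 6 reachable states
  t0 = c.d.(0 | 0) + (b.a.0 + c.0 | (0 + 0)) has moves ··b··> t1, ··c··> t2, ··c··> t3
  t1 = a.0 has moves ··a··> t4
  t2 = 0 | (0 + 0) has moves ·
  t3 = d.(0 | 0) has moves ··d··> t5
  t4 = 0 has moves ·
  t5 = 0 | 0 has moves ·
Trace ⟨cb⟩ through P, begin at {s0}:
  [1] c ⇒ {s2, s3}
  [2] b ⇒ {s4}
  P completes σ.
Trace ⟨cb⟩ through Q, begin at {t0}:
  [1] c ⇒ {t2, t3}
  [2] b ⇒ ∅  — Q cannot continue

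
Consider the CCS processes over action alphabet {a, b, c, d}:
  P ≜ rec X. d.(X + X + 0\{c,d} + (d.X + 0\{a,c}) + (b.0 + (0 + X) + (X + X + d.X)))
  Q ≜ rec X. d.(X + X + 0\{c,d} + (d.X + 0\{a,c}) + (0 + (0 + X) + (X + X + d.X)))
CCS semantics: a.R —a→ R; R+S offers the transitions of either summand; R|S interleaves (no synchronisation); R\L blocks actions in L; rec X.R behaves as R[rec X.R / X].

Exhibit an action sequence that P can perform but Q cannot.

LTS(P): 3 reachable states
  p0 = rec X. d.(X + X + 0\{c,d} + (d.X + 0\{a,c}) + (b.0 + (0 + X) + (X + X + d.X))) → —d→ p1
  p1 = (rec X. d.(X + X + 0\{c,d} + (d.X + 0\{a,c}) + (b.0 + (0 + X) + (X + X + d.X)))) + (rec X. d.(X + X + 0\{c,d} + (d.X + 0\{a,c}) + (b.0 + (0 + X) + (X + X + d.X)))) + 0\{c,d} + (d.(rec X. d.(X + X + 0\{c,d} + (d.X + 0\{a,c}) + (b.0 + (0 + X) + (X + X + d.X)))) + 0\{a,c}) + (b.0 + (0 + (rec X. d.(X + X + 0\{c,d} + (d.X + 0\{a,c}) + (b.0 + (0 + X) + (X + X + d.X))))) + ((rec X. d.(X + X + 0\{c,d} + (d.X + 0\{a,c}) + (b.0 + (0 + X) + (X + X + d.X)))) + (rec X. d.(X + X + 0\{c,d} + (d.X + 0\{a,c}) + (b.0 + (0 + X) + (X + X + d.X)))) + d.(rec X. d.(X + X + 0\{c,d} + (d.X + 0\{a,c}) + (b.0 + (0 + X) + (X + X + d.X)))))) → —b→ p2, —d→ p0, —d→ p1
  p2 = 0 → stopped
LTS(Q): 2 reachable states
  q0 = rec X. d.(X + X + 0\{c,d} + (d.X + 0\{a,c}) + (0 + (0 + X) + (X + X + d.X))) → —d→ q1
  q1 = (rec X. d.(X + X + 0\{c,d} + (d.X + 0\{a,c}) + (0 + (0 + X) + (X + X + d.X)))) + (rec X. d.(X + X + 0\{c,d} + (d.X + 0\{a,c}) + (0 + (0 + X) + (X + X + d.X)))) + 0\{c,d} + (d.(rec X. d.(X + X + 0\{c,d} + (d.X + 0\{a,c}) + (0 + (0 + X) + (X + X + d.X)))) + 0\{a,c}) + (0 + (0 + (rec X. d.(X + X + 0\{c,d} + (d.X + 0\{a,c}) + (0 + (0 + X) + (X + X + d.X))))) + ((rec X. d.(X + X + 0\{c,d} + (d.X + 0\{a,c}) + (0 + (0 + X) + (X + X + d.X)))) + (rec X. d.(X + X + 0\{c,d} + (d.X + 0\{a,c}) + (0 + (0 + X) + (X + X + d.X)))) + d.(rec X. d.(X + X + 0\{c,d} + (d.X + 0\{a,c}) + (0 + (0 + X) + (X + X + d.X)))))) → —d→ q0, —d→ q1
Run σ = ⟨db⟩ on P: start {p0}
  [1] d ⇒ {p1}
  [2] b ⇒ {p2}
  P completes σ.
Run σ = ⟨db⟩ on Q: start {q0}
  [1] d ⇒ {q1}
  [2] b ⇒ ∅ (Q stuck)

db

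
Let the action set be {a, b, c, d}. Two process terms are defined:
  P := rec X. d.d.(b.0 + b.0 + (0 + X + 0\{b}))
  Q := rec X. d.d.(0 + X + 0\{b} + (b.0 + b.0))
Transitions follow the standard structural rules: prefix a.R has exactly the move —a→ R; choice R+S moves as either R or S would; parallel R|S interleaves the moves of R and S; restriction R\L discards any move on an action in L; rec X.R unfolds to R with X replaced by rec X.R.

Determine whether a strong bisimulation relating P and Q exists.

YES

P's transition system — 4 states:
  s0 = rec X. d.d.(b.0 + b.0 + (0 + X + 0\{b})) :: =d=> s1
  s1 = d.(b.0 + b.0 + (0 + (rec X. d.d.(b.0 + b.0 + (0 + X + 0\{b}))) + 0\{b})) :: =d=> s2
  s2 = b.0 + b.0 + (0 + (rec X. d.d.(b.0 + b.0 + (0 + X + 0\{b}))) + 0\{b}) :: =b=> s3, =d=> s1
  s3 = 0 :: ·
Q's transition system — 4 states:
  t0 = rec X. d.d.(0 + X + 0\{b} + (b.0 + b.0)) :: =d=> t1
  t1 = d.(0 + (rec X. d.d.(0 + X + 0\{b} + (b.0 + b.0))) + 0\{b} + (b.0 + b.0)) :: =d=> t2
  t2 = 0 + (rec X. d.d.(0 + X + 0\{b} + (b.0 + b.0))) + 0\{b} + (b.0 + b.0) :: =b=> t3, =d=> t1
  t3 = 0 :: ·
Bisimilarity quotient blocks:
  B0 = {s0, t0}
  B1 = {s1, t1}
  B2 = {s2, t2}
  B3 = {s3, t3}
s0 ∈ B0, t0 ∈ B0 → same block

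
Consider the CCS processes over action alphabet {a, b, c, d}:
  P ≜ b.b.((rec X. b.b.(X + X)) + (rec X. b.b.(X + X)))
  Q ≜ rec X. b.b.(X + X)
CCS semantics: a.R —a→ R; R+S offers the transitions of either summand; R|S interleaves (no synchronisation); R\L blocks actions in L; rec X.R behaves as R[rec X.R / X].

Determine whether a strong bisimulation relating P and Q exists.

LTS(P): 3 reachable states
  p0 = b.b.((rec X. b.b.(X + X)) + (rec X. b.b.(X + X))) | —b→ p1
  p1 = b.((rec X. b.b.(X + X)) + (rec X. b.b.(X + X))) | —b→ p2
  p2 = (rec X. b.b.(X + X)) + (rec X. b.b.(X + X)) | —b→ p1
LTS(Q): 3 reachable states
  q0 = rec X. b.b.(X + X) | —b→ q1
  q1 = b.((rec X. b.b.(X + X)) + (rec X. b.b.(X + X))) | —b→ q2
  q2 = (rec X. b.b.(X + X)) + (rec X. b.b.(X + X)) | —b→ q1
Bisimilarity quotient blocks:
  B0 = {p0, p1, p2, q0, q1, q2}
p0 ∈ B0, q0 ∈ B0 → same block

P ~ Q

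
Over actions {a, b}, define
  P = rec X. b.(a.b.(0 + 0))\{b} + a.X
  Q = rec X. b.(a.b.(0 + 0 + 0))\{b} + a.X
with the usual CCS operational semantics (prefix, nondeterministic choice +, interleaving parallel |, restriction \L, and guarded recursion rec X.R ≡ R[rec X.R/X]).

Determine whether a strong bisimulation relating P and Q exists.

YES

Reachable graph of P (3 states):
  p0 = rec X. b.(a.b.(0 + 0))\{b} + a.X :: —a→ p0, —b→ p1
  p1 = (a.b.(0 + 0))\{b} :: —a→ p2
  p2 = (b.(0 + 0))\{b} :: deadlocked
Reachable graph of Q (3 states):
  q0 = rec X. b.(a.b.(0 + 0 + 0))\{b} + a.X :: —a→ q0, —b→ q1
  q1 = (a.b.(0 + 0 + 0))\{b} :: —a→ q2
  q2 = (b.(0 + 0 + 0))\{b} :: deadlocked
Coarsest stable partition (strong bisimilarity classes):
  B0 = {p0, q0}
  B1 = {p1, q1}
  B2 = {p2, q2}
p0 ∈ B0, q0 ∈ B0 → same block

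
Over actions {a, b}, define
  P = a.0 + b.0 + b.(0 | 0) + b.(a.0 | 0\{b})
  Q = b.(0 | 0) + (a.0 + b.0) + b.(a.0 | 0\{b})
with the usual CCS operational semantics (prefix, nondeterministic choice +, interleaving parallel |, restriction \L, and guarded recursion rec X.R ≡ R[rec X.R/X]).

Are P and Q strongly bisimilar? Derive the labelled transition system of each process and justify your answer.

bisimilar

LTS(P): 5 reachable states
  u0 = a.0 + b.0 + b.(0 | 0) + b.(a.0 | 0\{b}) | -a-> u1, -b-> u1, -b-> u2, -b-> u3
  u1 = 0 | ∅
  u2 = 0 | 0 | ∅
  u3 = a.0 | 0\{b} | -a-> u4
  u4 = 0 | 0\{b} | ∅
LTS(Q): 5 reachable states
  v0 = b.(0 | 0) + (a.0 + b.0) + b.(a.0 | 0\{b}) | -a-> v1, -b-> v1, -b-> v2, -b-> v3
  v1 = 0 | ∅
  v2 = 0 | 0 | ∅
  v3 = a.0 | 0\{b} | -a-> v4
  v4 = 0 | 0\{b} | ∅
Partition-refinement fixed point:
  B0 = {u0, v0}
  B1 = {u1, u2, u4, v1, v2, v4}
  B2 = {u3, v3}
u0 ∈ B0, v0 ∈ B0 → same block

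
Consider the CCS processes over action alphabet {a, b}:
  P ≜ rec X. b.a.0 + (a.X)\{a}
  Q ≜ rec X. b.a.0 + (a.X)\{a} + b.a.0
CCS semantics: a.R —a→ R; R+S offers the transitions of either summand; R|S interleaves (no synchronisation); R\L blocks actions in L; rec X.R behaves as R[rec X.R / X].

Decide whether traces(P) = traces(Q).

LTS(P): 3 reachable states
  m0 = rec X. b.a.0 + (a.X)\{a} → ··b··> m1
  m1 = a.0 → ··a··> m2
  m2 = 0 → deadlocked
LTS(Q): 3 reachable states
  n0 = rec X. b.a.0 + (a.X)\{a} + b.a.0 → ··b··> n1
  n1 = a.0 → ··a··> n2
  n2 = 0 → deadlocked
Coarsest stable partition (strong bisimilarity classes):
  B0 = {m0, n0}
  B1 = {m1, n1}
  B2 = {m2, n2}
m0 ∈ B0, n0 ∈ B0 → same block
Bisimilar ⇒ trace-equivalent.

trace-equivalent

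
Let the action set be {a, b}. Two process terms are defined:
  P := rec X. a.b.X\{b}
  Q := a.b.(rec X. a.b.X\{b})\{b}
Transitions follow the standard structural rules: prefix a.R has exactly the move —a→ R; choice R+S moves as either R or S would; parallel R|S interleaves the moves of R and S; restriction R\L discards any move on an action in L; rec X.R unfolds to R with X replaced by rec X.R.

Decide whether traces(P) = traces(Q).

LTS(P): 4 reachable states
  p0 = rec X. a.b.X\{b} ⊢ --a--▸ p1
  p1 = b.(rec X. a.b.X\{b})\{b} ⊢ --b--▸ p2
  p2 = (rec X. a.b.X\{b})\{b} ⊢ --a--▸ p3
  p3 = (b.(rec X. a.b.X\{b})\{b})\{b} ⊢ ∅
LTS(Q): 4 reachable states
  q0 = a.b.(rec X. a.b.X\{b})\{b} ⊢ --a--▸ q1
  q1 = b.(rec X. a.b.X\{b})\{b} ⊢ --b--▸ q2
  q2 = (rec X. a.b.X\{b})\{b} ⊢ --a--▸ q3
  q3 = (b.(rec X. a.b.X\{b})\{b})\{b} ⊢ ∅
Partition-refinement fixed point:
  B0 = {p0, q0}
  B1 = {p1, q1}
  B2 = {p2, q2}
  B3 = {p3, q3}
p0 ∈ B0, q0 ∈ B0 → same block
Bisimilar ⇒ trace-equivalent.

trace-equivalent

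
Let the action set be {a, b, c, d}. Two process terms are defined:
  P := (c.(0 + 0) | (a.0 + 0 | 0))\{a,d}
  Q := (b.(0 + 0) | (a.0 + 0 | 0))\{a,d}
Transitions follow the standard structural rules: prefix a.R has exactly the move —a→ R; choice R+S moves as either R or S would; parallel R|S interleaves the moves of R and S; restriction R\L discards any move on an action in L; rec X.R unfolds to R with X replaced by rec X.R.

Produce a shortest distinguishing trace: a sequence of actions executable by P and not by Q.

c

LTS(P): 2 reachable states
  s0 = (c.(0 + 0) | (a.0 + 0 | 0))\{a,d} :: ··c··> s1
  s1 = ((0 + 0) | (a.0 + 0 | 0))\{a,d} :: ∅
LTS(Q): 2 reachable states
  t0 = (b.(0 + 0) | (a.0 + 0 | 0))\{a,d} :: ··b··> t1
  t1 = ((0 + 0) | (a.0 + 0 | 0))\{a,d} :: ∅
Run σ = ⟨c⟩ on P: start {s0}
  step 1 (c): {s1}
  P completes σ.
Run σ = ⟨c⟩ on Q: start {t0}
  step 1 (c): no successor for Q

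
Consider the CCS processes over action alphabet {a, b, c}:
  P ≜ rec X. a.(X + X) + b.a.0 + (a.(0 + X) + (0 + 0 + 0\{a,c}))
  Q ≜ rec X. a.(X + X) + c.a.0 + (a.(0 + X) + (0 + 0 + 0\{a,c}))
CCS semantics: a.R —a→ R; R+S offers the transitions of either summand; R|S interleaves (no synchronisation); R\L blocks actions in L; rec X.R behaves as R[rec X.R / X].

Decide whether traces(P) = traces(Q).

traces(P) ≠ traces(Q) — witness ⟨b⟩

Reachable graph of P (5 states):
  p0 = rec X. a.(X + X) + b.a.0 + (a.(0 + X) + (0 + 0 + 0\{a,c})) :: --a--▸ p1, --a--▸ p2, --b--▸ p3
  p1 = (rec X. a.(X + X) + b.a.0 + (a.(0 + X) + (0 + 0 + 0\{a,c}))) + (rec X. a.(X + X) + b.a.0 + (a.(0 + X) + (0 + 0 + 0\{a,c}))) :: --a--▸ p1, --a--▸ p2, --b--▸ p3
  p2 = 0 + (rec X. a.(X + X) + b.a.0 + (a.(0 + X) + (0 + 0 + 0\{a,c}))) :: --a--▸ p1, --a--▸ p2, --b--▸ p3
  p3 = a.0 :: --a--▸ p4
  p4 = 0 :: ·
Reachable graph of Q (5 states):
  q0 = rec X. a.(X + X) + c.a.0 + (a.(0 + X) + (0 + 0 + 0\{a,c})) :: --a--▸ q1, --a--▸ q2, --c--▸ q3
  q1 = (rec X. a.(X + X) + c.a.0 + (a.(0 + X) + (0 + 0 + 0\{a,c}))) + (rec X. a.(X + X) + c.a.0 + (a.(0 + X) + (0 + 0 + 0\{a,c}))) :: --a--▸ q1, --a--▸ q2, --c--▸ q3
  q2 = 0 + (rec X. a.(X + X) + c.a.0 + (a.(0 + X) + (0 + 0 + 0\{a,c}))) :: --a--▸ q1, --a--▸ q2, --c--▸ q3
  q3 = a.0 :: --a--▸ q4
  q4 = 0 :: ·
Trace ⟨b⟩ through P, begin at {p0}:
  step 1 (b): {p3}
  — P admits the full trace.
Trace ⟨b⟩ through Q, begin at {q0}:
  step 1 (b): ∅  — Q cannot continue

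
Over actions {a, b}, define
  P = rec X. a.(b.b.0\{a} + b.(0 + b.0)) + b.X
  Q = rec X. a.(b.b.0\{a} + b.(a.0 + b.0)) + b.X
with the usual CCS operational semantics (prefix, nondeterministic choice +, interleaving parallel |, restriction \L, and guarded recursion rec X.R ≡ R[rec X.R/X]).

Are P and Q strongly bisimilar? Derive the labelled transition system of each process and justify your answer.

NO

LTS(P): 6 reachable states
  p0 = rec X. a.(b.b.0\{a} + b.(0 + b.0)) + b.X :: ··a··> p1, ··b··> p0
  p1 = b.b.0\{a} + b.(0 + b.0) :: ··b··> p2, ··b··> p3
  p2 = 0 + b.0 :: ··b··> p4
  p3 = b.0\{a} :: ··b··> p5
  p4 = 0 :: deadlocked
  p5 = 0\{a} :: deadlocked
LTS(Q): 6 reachable states
  q0 = rec X. a.(b.b.0\{a} + b.(a.0 + b.0)) + b.X :: ··a··> q1, ··b··> q0
  q1 = b.b.0\{a} + b.(a.0 + b.0) :: ··b··> q2, ··b··> q3
  q2 = a.0 + b.0 :: ··a··> q4, ··b··> q4
  q3 = b.0\{a} :: ··b··> q5
  q4 = 0 :: deadlocked
  q5 = 0\{a} :: deadlocked
Partition-refinement fixed point:
  B0 = {p0}
  B1 = {p1}
  B2 = {p2, p3, q3}
  B3 = {p4, p5, q4, q5}
  B4 = {q0}
  B5 = {q1}
  B6 = {q2}
p0 ∈ B0, q0 ∈ B4 → different blocks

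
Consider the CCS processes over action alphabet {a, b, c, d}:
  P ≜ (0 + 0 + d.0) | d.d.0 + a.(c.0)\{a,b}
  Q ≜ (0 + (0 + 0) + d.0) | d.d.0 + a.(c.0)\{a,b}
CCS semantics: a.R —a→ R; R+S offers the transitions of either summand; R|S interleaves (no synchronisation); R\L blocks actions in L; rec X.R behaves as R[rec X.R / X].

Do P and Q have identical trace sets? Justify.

traces(P) = traces(Q)

LTS(P): 8 reachable states
  u0 = (0 + 0 + d.0) | d.d.0 + a.(c.0)\{a,b} → =a=> u1, =d=> u2, =d=> u3
  u1 = (c.0)\{a,b} → =c=> u4
  u2 = (0 + 0 + d.0) | d.0 → =d=> u5, =d=> u6
  u3 = 0 | d.d.0 → =d=> u6
  u4 = 0\{a,b} → ·
  u5 = (0 + 0 + d.0) | 0 → =d=> u7
  u6 = 0 | d.0 → =d=> u7
  u7 = 0 | 0 → ·
LTS(Q): 8 reachable states
  v0 = (0 + (0 + 0) + d.0) | d.d.0 + a.(c.0)\{a,b} → =a=> v1, =d=> v2, =d=> v3
  v1 = (c.0)\{a,b} → =c=> v4
  v2 = (0 + (0 + 0) + d.0) | d.0 → =d=> v5, =d=> v6
  v3 = 0 | d.d.0 → =d=> v6
  v4 = 0\{a,b} → ·
  v5 = (0 + (0 + 0) + d.0) | 0 → =d=> v7
  v6 = 0 | d.0 → =d=> v7
  v7 = 0 | 0 → ·
Partition-refinement fixed point:
  B0 = {u0, v0}
  B1 = {u1, v1}
  B2 = {u4, u7, v4, v7}
  B3 = {u2, u3, v2, v3}
  B4 = {u5, u6, v5, v6}
u0 ∈ B0, v0 ∈ B0 → same block
Bisimilar ⇒ trace-equivalent.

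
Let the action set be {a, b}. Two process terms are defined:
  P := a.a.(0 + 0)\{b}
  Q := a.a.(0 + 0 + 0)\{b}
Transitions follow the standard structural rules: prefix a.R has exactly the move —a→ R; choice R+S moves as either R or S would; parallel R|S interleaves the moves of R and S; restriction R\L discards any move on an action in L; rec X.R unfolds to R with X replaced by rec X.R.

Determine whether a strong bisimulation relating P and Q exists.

P's transition system — 3 states:
  u0 = a.a.(0 + 0)\{b} | —a→ u1
  u1 = a.(0 + 0)\{b} | —a→ u2
  u2 = (0 + 0)\{b} | stopped
Q's transition system — 3 states:
  v0 = a.a.(0 + 0 + 0)\{b} | —a→ v1
  v1 = a.(0 + 0 + 0)\{b} | —a→ v2
  v2 = (0 + 0 + 0)\{b} | stopped
Partition-refinement fixed point:
  B0 = {u0, v0}
  B1 = {u1, v1}
  B2 = {u2, v2}
u0 ∈ B0, v0 ∈ B0 → same block

P ~ Q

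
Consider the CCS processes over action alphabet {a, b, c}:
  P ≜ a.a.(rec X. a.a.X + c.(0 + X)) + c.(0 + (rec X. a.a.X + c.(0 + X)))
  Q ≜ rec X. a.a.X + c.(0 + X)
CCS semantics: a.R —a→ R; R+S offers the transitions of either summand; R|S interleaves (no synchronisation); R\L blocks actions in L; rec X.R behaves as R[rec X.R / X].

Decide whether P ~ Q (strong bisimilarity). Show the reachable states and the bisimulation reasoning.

Reachable graph of P (4 states):
  u0 = a.a.(rec X. a.a.X + c.(0 + X)) + c.(0 + (rec X. a.a.X + c.(0 + X))) :: —a→ u1, —c→ u2
  u1 = a.(rec X. a.a.X + c.(0 + X)) :: —a→ u3
  u2 = 0 + (rec X. a.a.X + c.(0 + X)) :: —a→ u1, —c→ u2
  u3 = rec X. a.a.X + c.(0 + X) :: —a→ u1, —c→ u2
Reachable graph of Q (3 states):
  v0 = rec X. a.a.X + c.(0 + X) :: —a→ v1, —c→ v2
  v1 = a.(rec X. a.a.X + c.(0 + X)) :: —a→ v0
  v2 = 0 + (rec X. a.a.X + c.(0 + X)) :: —a→ v1, —c→ v2
Bisimilarity quotient blocks:
  B0 = {u0, u2, u3, v0, v2}
  B1 = {u1, v1}
u0 ∈ B0, v0 ∈ B0 → same block

YES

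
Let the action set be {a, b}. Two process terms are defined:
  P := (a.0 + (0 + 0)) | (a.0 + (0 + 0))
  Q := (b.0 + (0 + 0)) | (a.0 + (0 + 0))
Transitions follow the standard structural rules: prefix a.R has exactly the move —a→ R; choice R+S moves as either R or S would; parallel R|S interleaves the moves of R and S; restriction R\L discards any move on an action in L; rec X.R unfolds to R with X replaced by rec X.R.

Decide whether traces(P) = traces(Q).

LTS(P): 4 reachable states
  u0 = (a.0 + (0 + 0)) | (a.0 + (0 + 0)) :: --a--▸ u1, --a--▸ u2
  u1 = (a.0 + (0 + 0)) | 0 :: --a--▸ u3
  u2 = 0 | (a.0 + (0 + 0)) :: --a--▸ u3
  u3 = 0 | 0 :: stopped
LTS(Q): 4 reachable states
  v0 = (b.0 + (0 + 0)) | (a.0 + (0 + 0)) :: --a--▸ v1, --b--▸ v2
  v1 = (b.0 + (0 + 0)) | 0 :: --b--▸ v3
  v2 = 0 | (a.0 + (0 + 0)) :: --a--▸ v3
  v3 = 0 | 0 :: stopped
Trace ⟨aa⟩ through P, begin at {u0}:
  after a @ step 1: {u1, u2}
  after a @ step 2: {u3}
  ✓ P
Trace ⟨aa⟩ through Q, begin at {v0}:
  after a @ step 1: {v1}
  after a @ step 2: no successor for Q

trace-distinct — witness ⟨aa⟩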